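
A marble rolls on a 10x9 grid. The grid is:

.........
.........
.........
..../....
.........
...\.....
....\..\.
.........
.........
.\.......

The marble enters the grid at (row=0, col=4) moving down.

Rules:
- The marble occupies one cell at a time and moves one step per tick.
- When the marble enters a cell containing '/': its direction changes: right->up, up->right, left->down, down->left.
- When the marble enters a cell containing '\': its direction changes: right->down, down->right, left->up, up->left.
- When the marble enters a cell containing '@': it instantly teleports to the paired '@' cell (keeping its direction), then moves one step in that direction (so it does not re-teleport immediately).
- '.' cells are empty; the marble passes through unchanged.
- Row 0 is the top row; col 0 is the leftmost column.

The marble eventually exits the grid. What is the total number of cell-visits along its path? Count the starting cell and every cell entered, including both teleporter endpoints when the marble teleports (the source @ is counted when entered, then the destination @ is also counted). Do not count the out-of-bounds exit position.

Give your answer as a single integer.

Step 1: enter (0,4), '.' pass, move down to (1,4)
Step 2: enter (1,4), '.' pass, move down to (2,4)
Step 3: enter (2,4), '.' pass, move down to (3,4)
Step 4: enter (3,4), '/' deflects down->left, move left to (3,3)
Step 5: enter (3,3), '.' pass, move left to (3,2)
Step 6: enter (3,2), '.' pass, move left to (3,1)
Step 7: enter (3,1), '.' pass, move left to (3,0)
Step 8: enter (3,0), '.' pass, move left to (3,-1)
Step 9: at (3,-1) — EXIT via left edge, pos 3
Path length (cell visits): 8

Answer: 8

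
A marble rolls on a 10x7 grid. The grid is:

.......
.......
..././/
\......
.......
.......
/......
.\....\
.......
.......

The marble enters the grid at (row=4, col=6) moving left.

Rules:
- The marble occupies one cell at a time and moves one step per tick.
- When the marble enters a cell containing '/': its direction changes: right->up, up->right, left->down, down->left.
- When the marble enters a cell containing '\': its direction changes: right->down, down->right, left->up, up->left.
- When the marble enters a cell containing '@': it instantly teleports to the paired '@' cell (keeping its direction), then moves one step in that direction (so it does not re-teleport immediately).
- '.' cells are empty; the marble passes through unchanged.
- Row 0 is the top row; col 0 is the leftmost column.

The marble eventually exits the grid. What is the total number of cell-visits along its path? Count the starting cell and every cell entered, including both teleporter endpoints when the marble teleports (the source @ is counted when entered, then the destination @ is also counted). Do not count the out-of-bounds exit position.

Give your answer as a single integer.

Answer: 7

Derivation:
Step 1: enter (4,6), '.' pass, move left to (4,5)
Step 2: enter (4,5), '.' pass, move left to (4,4)
Step 3: enter (4,4), '.' pass, move left to (4,3)
Step 4: enter (4,3), '.' pass, move left to (4,2)
Step 5: enter (4,2), '.' pass, move left to (4,1)
Step 6: enter (4,1), '.' pass, move left to (4,0)
Step 7: enter (4,0), '.' pass, move left to (4,-1)
Step 8: at (4,-1) — EXIT via left edge, pos 4
Path length (cell visits): 7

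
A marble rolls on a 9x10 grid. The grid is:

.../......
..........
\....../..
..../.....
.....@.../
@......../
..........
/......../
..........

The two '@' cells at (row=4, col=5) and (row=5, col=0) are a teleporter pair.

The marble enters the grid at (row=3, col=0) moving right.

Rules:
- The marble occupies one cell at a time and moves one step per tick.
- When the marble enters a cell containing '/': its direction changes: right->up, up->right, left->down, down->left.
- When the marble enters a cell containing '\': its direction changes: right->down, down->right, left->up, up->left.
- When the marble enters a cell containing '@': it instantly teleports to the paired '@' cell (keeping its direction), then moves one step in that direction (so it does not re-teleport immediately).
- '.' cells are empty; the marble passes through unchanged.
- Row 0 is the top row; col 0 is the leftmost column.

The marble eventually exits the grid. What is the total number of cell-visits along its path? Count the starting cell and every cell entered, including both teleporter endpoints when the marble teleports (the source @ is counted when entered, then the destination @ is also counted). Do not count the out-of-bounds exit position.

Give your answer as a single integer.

Step 1: enter (3,0), '.' pass, move right to (3,1)
Step 2: enter (3,1), '.' pass, move right to (3,2)
Step 3: enter (3,2), '.' pass, move right to (3,3)
Step 4: enter (3,3), '.' pass, move right to (3,4)
Step 5: enter (3,4), '/' deflects right->up, move up to (2,4)
Step 6: enter (2,4), '.' pass, move up to (1,4)
Step 7: enter (1,4), '.' pass, move up to (0,4)
Step 8: enter (0,4), '.' pass, move up to (-1,4)
Step 9: at (-1,4) — EXIT via top edge, pos 4
Path length (cell visits): 8

Answer: 8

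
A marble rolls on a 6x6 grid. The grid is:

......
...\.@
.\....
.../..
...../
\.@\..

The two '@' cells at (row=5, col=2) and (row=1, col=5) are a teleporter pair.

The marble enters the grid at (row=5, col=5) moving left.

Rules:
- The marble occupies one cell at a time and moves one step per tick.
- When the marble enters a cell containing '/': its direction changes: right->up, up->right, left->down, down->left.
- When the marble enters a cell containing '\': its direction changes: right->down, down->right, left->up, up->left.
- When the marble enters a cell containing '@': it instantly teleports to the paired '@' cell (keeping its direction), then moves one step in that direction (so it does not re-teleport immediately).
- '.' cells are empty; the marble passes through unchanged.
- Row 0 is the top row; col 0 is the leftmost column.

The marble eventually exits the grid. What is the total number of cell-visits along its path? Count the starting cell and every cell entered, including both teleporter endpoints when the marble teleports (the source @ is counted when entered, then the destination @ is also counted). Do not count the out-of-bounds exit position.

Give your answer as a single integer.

Step 1: enter (5,5), '.' pass, move left to (5,4)
Step 2: enter (5,4), '.' pass, move left to (5,3)
Step 3: enter (5,3), '\' deflects left->up, move up to (4,3)
Step 4: enter (4,3), '.' pass, move up to (3,3)
Step 5: enter (3,3), '/' deflects up->right, move right to (3,4)
Step 6: enter (3,4), '.' pass, move right to (3,5)
Step 7: enter (3,5), '.' pass, move right to (3,6)
Step 8: at (3,6) — EXIT via right edge, pos 3
Path length (cell visits): 7

Answer: 7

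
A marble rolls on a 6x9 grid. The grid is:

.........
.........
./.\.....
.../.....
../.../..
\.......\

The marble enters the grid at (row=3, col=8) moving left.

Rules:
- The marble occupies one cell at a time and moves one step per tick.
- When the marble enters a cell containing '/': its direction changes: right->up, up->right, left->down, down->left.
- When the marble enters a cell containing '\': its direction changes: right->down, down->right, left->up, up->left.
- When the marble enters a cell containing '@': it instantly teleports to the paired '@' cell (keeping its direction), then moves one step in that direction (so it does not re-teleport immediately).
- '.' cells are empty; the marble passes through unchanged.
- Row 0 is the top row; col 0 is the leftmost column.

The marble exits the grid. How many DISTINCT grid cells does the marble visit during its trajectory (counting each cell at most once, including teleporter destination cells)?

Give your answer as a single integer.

Step 1: enter (3,8), '.' pass, move left to (3,7)
Step 2: enter (3,7), '.' pass, move left to (3,6)
Step 3: enter (3,6), '.' pass, move left to (3,5)
Step 4: enter (3,5), '.' pass, move left to (3,4)
Step 5: enter (3,4), '.' pass, move left to (3,3)
Step 6: enter (3,3), '/' deflects left->down, move down to (4,3)
Step 7: enter (4,3), '.' pass, move down to (5,3)
Step 8: enter (5,3), '.' pass, move down to (6,3)
Step 9: at (6,3) — EXIT via bottom edge, pos 3
Distinct cells visited: 8 (path length 8)

Answer: 8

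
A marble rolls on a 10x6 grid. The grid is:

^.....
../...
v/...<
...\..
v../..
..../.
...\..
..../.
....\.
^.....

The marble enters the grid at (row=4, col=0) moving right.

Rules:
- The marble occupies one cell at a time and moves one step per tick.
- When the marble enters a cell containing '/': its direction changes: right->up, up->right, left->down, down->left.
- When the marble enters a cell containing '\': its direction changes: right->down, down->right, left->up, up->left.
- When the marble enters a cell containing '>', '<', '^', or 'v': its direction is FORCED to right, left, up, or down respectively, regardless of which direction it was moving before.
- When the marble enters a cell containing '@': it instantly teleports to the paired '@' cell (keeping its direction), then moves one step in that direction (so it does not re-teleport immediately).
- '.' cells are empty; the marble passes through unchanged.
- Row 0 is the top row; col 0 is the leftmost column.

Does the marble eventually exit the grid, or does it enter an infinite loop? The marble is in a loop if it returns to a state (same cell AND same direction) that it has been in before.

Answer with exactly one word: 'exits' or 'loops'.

Answer: loops

Derivation:
Step 1: enter (4,0), 'v' forces right->down, move down to (5,0)
Step 2: enter (5,0), '.' pass, move down to (6,0)
Step 3: enter (6,0), '.' pass, move down to (7,0)
Step 4: enter (7,0), '.' pass, move down to (8,0)
Step 5: enter (8,0), '.' pass, move down to (9,0)
Step 6: enter (9,0), '^' forces down->up, move up to (8,0)
Step 7: enter (8,0), '.' pass, move up to (7,0)
Step 8: enter (7,0), '.' pass, move up to (6,0)
Step 9: enter (6,0), '.' pass, move up to (5,0)
Step 10: enter (5,0), '.' pass, move up to (4,0)
Step 11: enter (4,0), 'v' forces up->down, move down to (5,0)
Step 12: at (5,0) dir=down — LOOP DETECTED (seen before)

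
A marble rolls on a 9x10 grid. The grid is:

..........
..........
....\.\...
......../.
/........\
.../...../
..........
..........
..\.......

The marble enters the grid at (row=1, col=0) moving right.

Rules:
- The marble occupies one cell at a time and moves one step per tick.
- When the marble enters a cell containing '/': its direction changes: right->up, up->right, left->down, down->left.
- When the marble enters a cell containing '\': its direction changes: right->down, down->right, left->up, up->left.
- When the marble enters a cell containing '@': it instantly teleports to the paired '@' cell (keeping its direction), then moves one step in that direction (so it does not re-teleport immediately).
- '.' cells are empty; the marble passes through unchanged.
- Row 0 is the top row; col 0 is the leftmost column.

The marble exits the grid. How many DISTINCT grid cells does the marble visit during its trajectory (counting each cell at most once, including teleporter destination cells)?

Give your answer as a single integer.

Answer: 10

Derivation:
Step 1: enter (1,0), '.' pass, move right to (1,1)
Step 2: enter (1,1), '.' pass, move right to (1,2)
Step 3: enter (1,2), '.' pass, move right to (1,3)
Step 4: enter (1,3), '.' pass, move right to (1,4)
Step 5: enter (1,4), '.' pass, move right to (1,5)
Step 6: enter (1,5), '.' pass, move right to (1,6)
Step 7: enter (1,6), '.' pass, move right to (1,7)
Step 8: enter (1,7), '.' pass, move right to (1,8)
Step 9: enter (1,8), '.' pass, move right to (1,9)
Step 10: enter (1,9), '.' pass, move right to (1,10)
Step 11: at (1,10) — EXIT via right edge, pos 1
Distinct cells visited: 10 (path length 10)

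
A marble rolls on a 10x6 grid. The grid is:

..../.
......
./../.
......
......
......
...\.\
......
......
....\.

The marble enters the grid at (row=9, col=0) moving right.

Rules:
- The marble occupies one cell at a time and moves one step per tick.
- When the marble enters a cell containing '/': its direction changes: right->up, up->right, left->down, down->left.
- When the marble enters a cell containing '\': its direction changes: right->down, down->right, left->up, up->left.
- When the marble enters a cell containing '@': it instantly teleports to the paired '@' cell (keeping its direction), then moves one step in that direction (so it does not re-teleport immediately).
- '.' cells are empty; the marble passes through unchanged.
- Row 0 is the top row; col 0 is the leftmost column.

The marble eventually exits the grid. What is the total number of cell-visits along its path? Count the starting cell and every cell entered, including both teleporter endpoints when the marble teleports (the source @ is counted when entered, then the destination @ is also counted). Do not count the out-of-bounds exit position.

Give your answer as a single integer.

Step 1: enter (9,0), '.' pass, move right to (9,1)
Step 2: enter (9,1), '.' pass, move right to (9,2)
Step 3: enter (9,2), '.' pass, move right to (9,3)
Step 4: enter (9,3), '.' pass, move right to (9,4)
Step 5: enter (9,4), '\' deflects right->down, move down to (10,4)
Step 6: at (10,4) — EXIT via bottom edge, pos 4
Path length (cell visits): 5

Answer: 5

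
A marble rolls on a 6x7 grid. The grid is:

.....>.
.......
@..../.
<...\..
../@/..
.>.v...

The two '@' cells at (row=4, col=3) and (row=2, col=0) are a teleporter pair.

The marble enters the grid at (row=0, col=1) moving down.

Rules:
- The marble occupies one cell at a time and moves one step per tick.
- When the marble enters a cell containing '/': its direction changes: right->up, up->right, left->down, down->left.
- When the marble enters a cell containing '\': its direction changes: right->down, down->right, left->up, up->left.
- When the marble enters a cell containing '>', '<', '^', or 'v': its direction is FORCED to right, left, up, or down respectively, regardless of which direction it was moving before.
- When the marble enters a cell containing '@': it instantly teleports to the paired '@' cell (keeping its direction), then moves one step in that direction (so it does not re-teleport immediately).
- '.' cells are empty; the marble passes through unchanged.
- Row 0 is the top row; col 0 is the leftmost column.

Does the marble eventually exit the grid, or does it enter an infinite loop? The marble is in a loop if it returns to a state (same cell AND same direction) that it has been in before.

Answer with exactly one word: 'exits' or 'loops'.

Answer: exits

Derivation:
Step 1: enter (0,1), '.' pass, move down to (1,1)
Step 2: enter (1,1), '.' pass, move down to (2,1)
Step 3: enter (2,1), '.' pass, move down to (3,1)
Step 4: enter (3,1), '.' pass, move down to (4,1)
Step 5: enter (4,1), '.' pass, move down to (5,1)
Step 6: enter (5,1), '>' forces down->right, move right to (5,2)
Step 7: enter (5,2), '.' pass, move right to (5,3)
Step 8: enter (5,3), 'v' forces right->down, move down to (6,3)
Step 9: at (6,3) — EXIT via bottom edge, pos 3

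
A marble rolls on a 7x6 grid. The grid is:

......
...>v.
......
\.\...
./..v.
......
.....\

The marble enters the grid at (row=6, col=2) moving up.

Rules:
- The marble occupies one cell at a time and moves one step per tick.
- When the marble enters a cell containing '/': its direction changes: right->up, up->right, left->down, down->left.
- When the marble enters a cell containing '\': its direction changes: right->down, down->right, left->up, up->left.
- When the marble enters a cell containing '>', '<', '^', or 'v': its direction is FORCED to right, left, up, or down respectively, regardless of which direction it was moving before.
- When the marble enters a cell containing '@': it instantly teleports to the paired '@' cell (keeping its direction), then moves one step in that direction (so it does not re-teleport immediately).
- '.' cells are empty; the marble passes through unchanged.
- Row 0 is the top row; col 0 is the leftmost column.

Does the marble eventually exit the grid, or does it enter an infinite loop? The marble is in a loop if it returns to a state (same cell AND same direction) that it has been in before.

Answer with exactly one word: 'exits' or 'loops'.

Answer: exits

Derivation:
Step 1: enter (6,2), '.' pass, move up to (5,2)
Step 2: enter (5,2), '.' pass, move up to (4,2)
Step 3: enter (4,2), '.' pass, move up to (3,2)
Step 4: enter (3,2), '\' deflects up->left, move left to (3,1)
Step 5: enter (3,1), '.' pass, move left to (3,0)
Step 6: enter (3,0), '\' deflects left->up, move up to (2,0)
Step 7: enter (2,0), '.' pass, move up to (1,0)
Step 8: enter (1,0), '.' pass, move up to (0,0)
Step 9: enter (0,0), '.' pass, move up to (-1,0)
Step 10: at (-1,0) — EXIT via top edge, pos 0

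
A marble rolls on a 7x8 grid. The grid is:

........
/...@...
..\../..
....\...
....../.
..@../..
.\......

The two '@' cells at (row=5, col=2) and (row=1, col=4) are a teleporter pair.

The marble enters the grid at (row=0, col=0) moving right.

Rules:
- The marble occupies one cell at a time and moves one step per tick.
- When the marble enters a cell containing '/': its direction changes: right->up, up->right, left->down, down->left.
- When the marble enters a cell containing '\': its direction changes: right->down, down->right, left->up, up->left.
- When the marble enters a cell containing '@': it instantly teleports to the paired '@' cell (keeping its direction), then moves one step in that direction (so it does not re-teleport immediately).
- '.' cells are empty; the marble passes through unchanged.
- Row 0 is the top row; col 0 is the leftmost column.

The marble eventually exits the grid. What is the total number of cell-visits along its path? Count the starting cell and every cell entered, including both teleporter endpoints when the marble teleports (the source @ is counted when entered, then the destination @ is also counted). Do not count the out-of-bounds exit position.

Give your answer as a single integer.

Answer: 8

Derivation:
Step 1: enter (0,0), '.' pass, move right to (0,1)
Step 2: enter (0,1), '.' pass, move right to (0,2)
Step 3: enter (0,2), '.' pass, move right to (0,3)
Step 4: enter (0,3), '.' pass, move right to (0,4)
Step 5: enter (0,4), '.' pass, move right to (0,5)
Step 6: enter (0,5), '.' pass, move right to (0,6)
Step 7: enter (0,6), '.' pass, move right to (0,7)
Step 8: enter (0,7), '.' pass, move right to (0,8)
Step 9: at (0,8) — EXIT via right edge, pos 0
Path length (cell visits): 8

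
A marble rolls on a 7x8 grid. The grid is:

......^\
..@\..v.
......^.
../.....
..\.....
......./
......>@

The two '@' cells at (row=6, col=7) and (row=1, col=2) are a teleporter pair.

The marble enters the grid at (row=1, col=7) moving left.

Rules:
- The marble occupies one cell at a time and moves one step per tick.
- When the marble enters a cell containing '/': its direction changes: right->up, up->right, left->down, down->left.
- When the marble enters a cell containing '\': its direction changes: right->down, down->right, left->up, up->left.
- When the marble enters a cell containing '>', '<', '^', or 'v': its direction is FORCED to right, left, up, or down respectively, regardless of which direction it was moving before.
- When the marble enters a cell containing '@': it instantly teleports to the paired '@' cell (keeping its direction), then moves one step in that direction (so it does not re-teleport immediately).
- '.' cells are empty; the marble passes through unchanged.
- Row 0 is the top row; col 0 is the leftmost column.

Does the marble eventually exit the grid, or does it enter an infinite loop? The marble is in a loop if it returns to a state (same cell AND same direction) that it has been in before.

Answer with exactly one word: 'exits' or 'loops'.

Answer: loops

Derivation:
Step 1: enter (1,7), '.' pass, move left to (1,6)
Step 2: enter (1,6), 'v' forces left->down, move down to (2,6)
Step 3: enter (2,6), '^' forces down->up, move up to (1,6)
Step 4: enter (1,6), 'v' forces up->down, move down to (2,6)
Step 5: at (2,6) dir=down — LOOP DETECTED (seen before)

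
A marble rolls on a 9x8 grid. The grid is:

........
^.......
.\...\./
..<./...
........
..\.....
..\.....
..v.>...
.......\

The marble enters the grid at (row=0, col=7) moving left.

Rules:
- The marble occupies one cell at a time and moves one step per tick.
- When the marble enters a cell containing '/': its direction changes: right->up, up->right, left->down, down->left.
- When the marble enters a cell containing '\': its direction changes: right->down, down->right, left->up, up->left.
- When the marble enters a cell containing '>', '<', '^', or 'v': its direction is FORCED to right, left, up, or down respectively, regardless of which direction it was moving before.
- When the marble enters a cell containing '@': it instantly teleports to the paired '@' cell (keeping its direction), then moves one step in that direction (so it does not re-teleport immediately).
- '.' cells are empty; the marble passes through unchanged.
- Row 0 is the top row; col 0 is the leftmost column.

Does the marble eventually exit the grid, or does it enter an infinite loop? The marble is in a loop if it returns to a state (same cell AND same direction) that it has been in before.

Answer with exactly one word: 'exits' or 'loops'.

Step 1: enter (0,7), '.' pass, move left to (0,6)
Step 2: enter (0,6), '.' pass, move left to (0,5)
Step 3: enter (0,5), '.' pass, move left to (0,4)
Step 4: enter (0,4), '.' pass, move left to (0,3)
Step 5: enter (0,3), '.' pass, move left to (0,2)
Step 6: enter (0,2), '.' pass, move left to (0,1)
Step 7: enter (0,1), '.' pass, move left to (0,0)
Step 8: enter (0,0), '.' pass, move left to (0,-1)
Step 9: at (0,-1) — EXIT via left edge, pos 0

Answer: exits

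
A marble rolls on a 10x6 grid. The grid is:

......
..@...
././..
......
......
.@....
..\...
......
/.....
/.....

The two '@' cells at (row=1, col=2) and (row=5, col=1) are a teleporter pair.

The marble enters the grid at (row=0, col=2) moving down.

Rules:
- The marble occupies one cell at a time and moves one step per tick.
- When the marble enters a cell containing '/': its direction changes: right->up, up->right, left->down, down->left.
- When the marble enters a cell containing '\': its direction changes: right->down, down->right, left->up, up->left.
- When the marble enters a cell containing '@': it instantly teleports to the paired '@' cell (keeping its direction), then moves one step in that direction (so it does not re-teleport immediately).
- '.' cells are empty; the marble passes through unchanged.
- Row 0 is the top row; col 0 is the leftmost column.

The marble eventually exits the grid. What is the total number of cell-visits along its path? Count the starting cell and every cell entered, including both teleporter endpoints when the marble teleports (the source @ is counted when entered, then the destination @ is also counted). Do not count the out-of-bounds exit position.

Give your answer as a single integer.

Step 1: enter (0,2), '.' pass, move down to (1,2)
Step 2: enter (1,2), '@' teleport (1,2)->(5,1), also enter (5,1), move down to (6,1)
Step 3: enter (6,1), '.' pass, move down to (7,1)
Step 4: enter (7,1), '.' pass, move down to (8,1)
Step 5: enter (8,1), '.' pass, move down to (9,1)
Step 6: enter (9,1), '.' pass, move down to (10,1)
Step 7: at (10,1) — EXIT via bottom edge, pos 1
Path length (cell visits): 7

Answer: 7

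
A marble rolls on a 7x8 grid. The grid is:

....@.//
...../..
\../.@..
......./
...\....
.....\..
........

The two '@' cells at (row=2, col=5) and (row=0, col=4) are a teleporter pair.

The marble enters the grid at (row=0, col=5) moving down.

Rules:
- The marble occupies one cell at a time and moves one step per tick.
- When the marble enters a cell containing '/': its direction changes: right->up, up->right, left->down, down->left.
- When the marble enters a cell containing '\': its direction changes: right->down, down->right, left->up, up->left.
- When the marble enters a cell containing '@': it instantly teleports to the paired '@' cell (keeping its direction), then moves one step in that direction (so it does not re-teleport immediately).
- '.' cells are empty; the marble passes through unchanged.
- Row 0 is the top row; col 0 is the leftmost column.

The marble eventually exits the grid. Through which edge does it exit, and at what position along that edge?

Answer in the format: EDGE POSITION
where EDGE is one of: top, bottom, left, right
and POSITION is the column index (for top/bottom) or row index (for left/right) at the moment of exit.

Step 1: enter (0,5), '.' pass, move down to (1,5)
Step 2: enter (1,5), '/' deflects down->left, move left to (1,4)
Step 3: enter (1,4), '.' pass, move left to (1,3)
Step 4: enter (1,3), '.' pass, move left to (1,2)
Step 5: enter (1,2), '.' pass, move left to (1,1)
Step 6: enter (1,1), '.' pass, move left to (1,0)
Step 7: enter (1,0), '.' pass, move left to (1,-1)
Step 8: at (1,-1) — EXIT via left edge, pos 1

Answer: left 1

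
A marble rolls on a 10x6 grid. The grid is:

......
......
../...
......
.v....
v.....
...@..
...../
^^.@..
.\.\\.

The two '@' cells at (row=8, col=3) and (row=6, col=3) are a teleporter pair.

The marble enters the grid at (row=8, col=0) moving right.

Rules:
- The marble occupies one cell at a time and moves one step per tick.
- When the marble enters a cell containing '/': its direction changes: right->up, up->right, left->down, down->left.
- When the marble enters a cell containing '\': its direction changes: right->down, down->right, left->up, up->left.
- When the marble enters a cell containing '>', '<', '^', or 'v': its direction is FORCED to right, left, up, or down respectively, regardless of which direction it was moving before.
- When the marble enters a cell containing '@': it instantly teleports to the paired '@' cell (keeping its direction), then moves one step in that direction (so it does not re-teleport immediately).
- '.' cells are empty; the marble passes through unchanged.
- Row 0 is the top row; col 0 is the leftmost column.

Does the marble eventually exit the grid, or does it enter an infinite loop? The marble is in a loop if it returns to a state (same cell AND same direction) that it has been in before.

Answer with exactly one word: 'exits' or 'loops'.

Step 1: enter (8,0), '^' forces right->up, move up to (7,0)
Step 2: enter (7,0), '.' pass, move up to (6,0)
Step 3: enter (6,0), '.' pass, move up to (5,0)
Step 4: enter (5,0), 'v' forces up->down, move down to (6,0)
Step 5: enter (6,0), '.' pass, move down to (7,0)
Step 6: enter (7,0), '.' pass, move down to (8,0)
Step 7: enter (8,0), '^' forces down->up, move up to (7,0)
Step 8: at (7,0) dir=up — LOOP DETECTED (seen before)

Answer: loops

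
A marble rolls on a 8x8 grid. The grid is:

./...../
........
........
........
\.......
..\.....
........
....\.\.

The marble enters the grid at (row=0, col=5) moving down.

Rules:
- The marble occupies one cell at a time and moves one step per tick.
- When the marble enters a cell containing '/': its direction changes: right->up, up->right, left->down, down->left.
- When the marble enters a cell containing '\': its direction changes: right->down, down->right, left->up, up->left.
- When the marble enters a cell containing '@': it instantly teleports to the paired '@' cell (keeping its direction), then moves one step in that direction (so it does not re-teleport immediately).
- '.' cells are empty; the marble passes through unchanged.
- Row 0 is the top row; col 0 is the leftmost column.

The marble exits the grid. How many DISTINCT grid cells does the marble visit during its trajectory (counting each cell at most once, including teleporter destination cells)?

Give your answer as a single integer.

Answer: 8

Derivation:
Step 1: enter (0,5), '.' pass, move down to (1,5)
Step 2: enter (1,5), '.' pass, move down to (2,5)
Step 3: enter (2,5), '.' pass, move down to (3,5)
Step 4: enter (3,5), '.' pass, move down to (4,5)
Step 5: enter (4,5), '.' pass, move down to (5,5)
Step 6: enter (5,5), '.' pass, move down to (6,5)
Step 7: enter (6,5), '.' pass, move down to (7,5)
Step 8: enter (7,5), '.' pass, move down to (8,5)
Step 9: at (8,5) — EXIT via bottom edge, pos 5
Distinct cells visited: 8 (path length 8)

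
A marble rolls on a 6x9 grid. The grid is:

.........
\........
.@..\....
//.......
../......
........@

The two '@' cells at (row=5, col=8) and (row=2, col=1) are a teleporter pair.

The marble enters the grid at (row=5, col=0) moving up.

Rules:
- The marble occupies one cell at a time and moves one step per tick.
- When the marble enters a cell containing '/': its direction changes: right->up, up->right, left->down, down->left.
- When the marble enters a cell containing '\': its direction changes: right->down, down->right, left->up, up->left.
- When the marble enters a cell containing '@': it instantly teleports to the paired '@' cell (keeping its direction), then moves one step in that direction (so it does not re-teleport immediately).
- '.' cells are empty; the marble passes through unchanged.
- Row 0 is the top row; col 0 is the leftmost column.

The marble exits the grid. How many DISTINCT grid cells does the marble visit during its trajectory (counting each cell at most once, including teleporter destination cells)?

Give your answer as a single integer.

Answer: 11

Derivation:
Step 1: enter (5,0), '.' pass, move up to (4,0)
Step 2: enter (4,0), '.' pass, move up to (3,0)
Step 3: enter (3,0), '/' deflects up->right, move right to (3,1)
Step 4: enter (3,1), '/' deflects right->up, move up to (2,1)
Step 5: enter (2,1), '@' teleport (2,1)->(5,8), also enter (5,8), move up to (4,8)
Step 6: enter (4,8), '.' pass, move up to (3,8)
Step 7: enter (3,8), '.' pass, move up to (2,8)
Step 8: enter (2,8), '.' pass, move up to (1,8)
Step 9: enter (1,8), '.' pass, move up to (0,8)
Step 10: enter (0,8), '.' pass, move up to (-1,8)
Step 11: at (-1,8) — EXIT via top edge, pos 8
Distinct cells visited: 11 (path length 11)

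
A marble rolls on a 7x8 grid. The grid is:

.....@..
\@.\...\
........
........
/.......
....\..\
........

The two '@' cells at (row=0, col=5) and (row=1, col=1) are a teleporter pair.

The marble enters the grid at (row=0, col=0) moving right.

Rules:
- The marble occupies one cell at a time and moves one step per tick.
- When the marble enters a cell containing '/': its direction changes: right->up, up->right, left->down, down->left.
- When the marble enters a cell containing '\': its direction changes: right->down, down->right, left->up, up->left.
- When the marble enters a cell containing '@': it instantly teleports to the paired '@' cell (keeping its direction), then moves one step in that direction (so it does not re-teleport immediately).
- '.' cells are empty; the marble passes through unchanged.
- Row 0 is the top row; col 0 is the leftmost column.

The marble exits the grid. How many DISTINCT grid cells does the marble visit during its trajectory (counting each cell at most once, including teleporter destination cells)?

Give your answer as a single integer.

Answer: 14

Derivation:
Step 1: enter (0,0), '.' pass, move right to (0,1)
Step 2: enter (0,1), '.' pass, move right to (0,2)
Step 3: enter (0,2), '.' pass, move right to (0,3)
Step 4: enter (0,3), '.' pass, move right to (0,4)
Step 5: enter (0,4), '.' pass, move right to (0,5)
Step 6: enter (0,5), '@' teleport (0,5)->(1,1), also enter (1,1), move right to (1,2)
Step 7: enter (1,2), '.' pass, move right to (1,3)
Step 8: enter (1,3), '\' deflects right->down, move down to (2,3)
Step 9: enter (2,3), '.' pass, move down to (3,3)
Step 10: enter (3,3), '.' pass, move down to (4,3)
Step 11: enter (4,3), '.' pass, move down to (5,3)
Step 12: enter (5,3), '.' pass, move down to (6,3)
Step 13: enter (6,3), '.' pass, move down to (7,3)
Step 14: at (7,3) — EXIT via bottom edge, pos 3
Distinct cells visited: 14 (path length 14)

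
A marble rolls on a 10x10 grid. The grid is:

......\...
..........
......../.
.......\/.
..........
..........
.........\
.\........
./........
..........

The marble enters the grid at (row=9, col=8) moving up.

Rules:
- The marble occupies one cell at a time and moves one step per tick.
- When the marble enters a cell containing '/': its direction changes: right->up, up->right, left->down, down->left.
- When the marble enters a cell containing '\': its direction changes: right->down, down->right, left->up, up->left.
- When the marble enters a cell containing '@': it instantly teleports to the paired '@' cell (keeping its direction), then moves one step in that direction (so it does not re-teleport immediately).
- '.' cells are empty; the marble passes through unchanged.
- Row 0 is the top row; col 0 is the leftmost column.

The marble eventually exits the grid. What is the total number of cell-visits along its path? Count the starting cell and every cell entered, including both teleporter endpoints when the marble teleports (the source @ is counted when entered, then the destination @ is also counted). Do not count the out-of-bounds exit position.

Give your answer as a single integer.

Step 1: enter (9,8), '.' pass, move up to (8,8)
Step 2: enter (8,8), '.' pass, move up to (7,8)
Step 3: enter (7,8), '.' pass, move up to (6,8)
Step 4: enter (6,8), '.' pass, move up to (5,8)
Step 5: enter (5,8), '.' pass, move up to (4,8)
Step 6: enter (4,8), '.' pass, move up to (3,8)
Step 7: enter (3,8), '/' deflects up->right, move right to (3,9)
Step 8: enter (3,9), '.' pass, move right to (3,10)
Step 9: at (3,10) — EXIT via right edge, pos 3
Path length (cell visits): 8

Answer: 8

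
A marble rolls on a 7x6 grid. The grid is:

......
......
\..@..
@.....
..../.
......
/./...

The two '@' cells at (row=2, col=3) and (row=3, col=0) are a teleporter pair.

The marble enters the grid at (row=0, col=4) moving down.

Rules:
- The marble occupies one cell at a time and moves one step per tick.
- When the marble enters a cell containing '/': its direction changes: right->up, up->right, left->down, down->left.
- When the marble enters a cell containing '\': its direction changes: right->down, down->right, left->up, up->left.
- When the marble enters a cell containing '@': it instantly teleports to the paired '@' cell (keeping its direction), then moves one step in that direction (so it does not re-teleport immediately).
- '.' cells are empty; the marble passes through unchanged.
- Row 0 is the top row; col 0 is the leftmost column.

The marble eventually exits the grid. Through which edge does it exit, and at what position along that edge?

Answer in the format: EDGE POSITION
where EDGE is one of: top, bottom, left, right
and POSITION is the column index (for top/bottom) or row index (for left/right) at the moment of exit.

Answer: left 4

Derivation:
Step 1: enter (0,4), '.' pass, move down to (1,4)
Step 2: enter (1,4), '.' pass, move down to (2,4)
Step 3: enter (2,4), '.' pass, move down to (3,4)
Step 4: enter (3,4), '.' pass, move down to (4,4)
Step 5: enter (4,4), '/' deflects down->left, move left to (4,3)
Step 6: enter (4,3), '.' pass, move left to (4,2)
Step 7: enter (4,2), '.' pass, move left to (4,1)
Step 8: enter (4,1), '.' pass, move left to (4,0)
Step 9: enter (4,0), '.' pass, move left to (4,-1)
Step 10: at (4,-1) — EXIT via left edge, pos 4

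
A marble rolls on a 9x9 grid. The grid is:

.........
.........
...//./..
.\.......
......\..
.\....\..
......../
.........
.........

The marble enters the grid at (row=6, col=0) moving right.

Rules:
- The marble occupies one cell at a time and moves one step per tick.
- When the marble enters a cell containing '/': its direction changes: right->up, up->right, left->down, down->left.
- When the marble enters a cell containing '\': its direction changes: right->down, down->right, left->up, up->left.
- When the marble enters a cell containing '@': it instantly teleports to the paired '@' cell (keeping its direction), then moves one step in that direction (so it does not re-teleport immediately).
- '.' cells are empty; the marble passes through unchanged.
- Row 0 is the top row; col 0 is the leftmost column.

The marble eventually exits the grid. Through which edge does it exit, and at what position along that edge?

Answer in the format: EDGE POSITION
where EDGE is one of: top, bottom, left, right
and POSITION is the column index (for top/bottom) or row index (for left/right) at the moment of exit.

Answer: top 8

Derivation:
Step 1: enter (6,0), '.' pass, move right to (6,1)
Step 2: enter (6,1), '.' pass, move right to (6,2)
Step 3: enter (6,2), '.' pass, move right to (6,3)
Step 4: enter (6,3), '.' pass, move right to (6,4)
Step 5: enter (6,4), '.' pass, move right to (6,5)
Step 6: enter (6,5), '.' pass, move right to (6,6)
Step 7: enter (6,6), '.' pass, move right to (6,7)
Step 8: enter (6,7), '.' pass, move right to (6,8)
Step 9: enter (6,8), '/' deflects right->up, move up to (5,8)
Step 10: enter (5,8), '.' pass, move up to (4,8)
Step 11: enter (4,8), '.' pass, move up to (3,8)
Step 12: enter (3,8), '.' pass, move up to (2,8)
Step 13: enter (2,8), '.' pass, move up to (1,8)
Step 14: enter (1,8), '.' pass, move up to (0,8)
Step 15: enter (0,8), '.' pass, move up to (-1,8)
Step 16: at (-1,8) — EXIT via top edge, pos 8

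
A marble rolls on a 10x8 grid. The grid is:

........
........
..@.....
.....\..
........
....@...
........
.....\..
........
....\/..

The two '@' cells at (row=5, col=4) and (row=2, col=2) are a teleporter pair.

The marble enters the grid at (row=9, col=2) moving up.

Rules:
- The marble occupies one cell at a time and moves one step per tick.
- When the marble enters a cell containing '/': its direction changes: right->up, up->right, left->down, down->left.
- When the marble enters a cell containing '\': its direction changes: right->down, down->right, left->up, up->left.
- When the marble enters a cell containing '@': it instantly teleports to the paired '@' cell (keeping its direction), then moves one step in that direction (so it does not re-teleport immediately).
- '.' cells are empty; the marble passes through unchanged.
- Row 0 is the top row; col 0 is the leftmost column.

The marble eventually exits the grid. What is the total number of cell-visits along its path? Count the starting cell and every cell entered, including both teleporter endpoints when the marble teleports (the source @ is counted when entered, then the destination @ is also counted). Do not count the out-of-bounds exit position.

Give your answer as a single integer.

Step 1: enter (9,2), '.' pass, move up to (8,2)
Step 2: enter (8,2), '.' pass, move up to (7,2)
Step 3: enter (7,2), '.' pass, move up to (6,2)
Step 4: enter (6,2), '.' pass, move up to (5,2)
Step 5: enter (5,2), '.' pass, move up to (4,2)
Step 6: enter (4,2), '.' pass, move up to (3,2)
Step 7: enter (3,2), '.' pass, move up to (2,2)
Step 8: enter (2,2), '@' teleport (2,2)->(5,4), also enter (5,4), move up to (4,4)
Step 9: enter (4,4), '.' pass, move up to (3,4)
Step 10: enter (3,4), '.' pass, move up to (2,4)
Step 11: enter (2,4), '.' pass, move up to (1,4)
Step 12: enter (1,4), '.' pass, move up to (0,4)
Step 13: enter (0,4), '.' pass, move up to (-1,4)
Step 14: at (-1,4) — EXIT via top edge, pos 4
Path length (cell visits): 14

Answer: 14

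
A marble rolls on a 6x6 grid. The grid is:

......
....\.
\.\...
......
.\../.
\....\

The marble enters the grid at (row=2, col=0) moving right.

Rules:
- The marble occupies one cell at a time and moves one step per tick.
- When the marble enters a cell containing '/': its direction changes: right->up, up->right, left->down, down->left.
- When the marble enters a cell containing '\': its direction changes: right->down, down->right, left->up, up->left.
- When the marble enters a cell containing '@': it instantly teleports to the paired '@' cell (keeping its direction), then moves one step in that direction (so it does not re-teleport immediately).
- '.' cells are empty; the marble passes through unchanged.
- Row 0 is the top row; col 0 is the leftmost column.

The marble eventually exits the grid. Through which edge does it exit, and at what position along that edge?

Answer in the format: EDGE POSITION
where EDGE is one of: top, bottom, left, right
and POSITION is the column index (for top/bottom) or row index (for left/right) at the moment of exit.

Step 1: enter (2,0), '\' deflects right->down, move down to (3,0)
Step 2: enter (3,0), '.' pass, move down to (4,0)
Step 3: enter (4,0), '.' pass, move down to (5,0)
Step 4: enter (5,0), '\' deflects down->right, move right to (5,1)
Step 5: enter (5,1), '.' pass, move right to (5,2)
Step 6: enter (5,2), '.' pass, move right to (5,3)
Step 7: enter (5,3), '.' pass, move right to (5,4)
Step 8: enter (5,4), '.' pass, move right to (5,5)
Step 9: enter (5,5), '\' deflects right->down, move down to (6,5)
Step 10: at (6,5) — EXIT via bottom edge, pos 5

Answer: bottom 5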